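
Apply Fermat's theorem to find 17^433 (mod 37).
By Fermat: 17^{36} ≡ 1 (mod 37). 433 ≡ 1 (mod 36). So 17^{433} ≡ 17^{1} ≡ 17 (mod 37)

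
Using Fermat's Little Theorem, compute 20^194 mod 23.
By Fermat: 20^{22} ≡ 1 (mod 23). 194 = 8×22 + 18. So 20^{194} ≡ 20^{18} ≡ 2 (mod 23)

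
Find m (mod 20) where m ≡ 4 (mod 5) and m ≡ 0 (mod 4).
M = 5 × 4 = 20. M₁ = 4, y₁ ≡ 4 (mod 5). M₂ = 5, y₂ ≡ 1 (mod 4). m = 4×4×4 + 0×5×1 ≡ 4 (mod 20)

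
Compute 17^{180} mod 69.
31

Using successive squaring:
Binary expansion of 180: 10110100
Powers of 17 mod 69 (each is the square of the previous):
  17^1 ≡ 17 (mod 69)
  17^2 ≡ 17² = 289 ≡ 13 (mod 69)
  17^4 ≡ 13² = 169 ≡ 31 (mod 69)
  17^8 ≡ 31² = 961 ≡ 64 (mod 69)
  17^16 ≡ 64² = 4096 ≡ 25 (mod 69)
  17^32 ≡ 25² = 625 ≡ 4 (mod 69)
  17^64 ≡ 4² = 16 ≡ 16 (mod 69)
  17^128 ≡ 16² = 256 ≡ 49 (mod 69)
180 = 128 + 32 + 16 + 4, so 17^180 = 17^128 × 17^32 × 17^16 × 17^4 ≡ 49 × 4 × 25 × 31 (mod 69)
Multiplying step by step:
  49 × 4 = 196 ≡ 58 (mod 69)
  58 × 25 = 1450 ≡ 1 (mod 69)
  1 × 31 = 31 ≡ 31 (mod 69)
Result: 17^180 ≡ 31 (mod 69)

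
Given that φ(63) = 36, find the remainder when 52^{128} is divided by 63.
By Euler: 52^{36} ≡ 1 (mod 63) since gcd(52, 63) = 1. 128 = 3×36 + 20. So 52^{128} ≡ 52^{20} ≡ 58 (mod 63)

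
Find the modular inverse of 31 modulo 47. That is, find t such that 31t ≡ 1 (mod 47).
44

Using Extended Euclidean Algorithm:
gcd(31, 47) = 1
Bezout coefficients: 31 × -3 + 47 × 2 = 1
So 31 × -3 ≡ 1 (mod 47)
The inverse is -3 mod 47 = 44
Verification: 31 × 44 = 1364 = 29 × 47 + 1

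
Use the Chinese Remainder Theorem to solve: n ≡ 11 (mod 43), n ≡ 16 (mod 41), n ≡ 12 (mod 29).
18630

Using the Chinese Remainder Theorem:
M = product of moduli = 51127
For equation 1: M_1 = 1189, 1189 ≡ 28 (mod 43), inverse of 1189 mod 43 is 20 (check: 28 × 20 = 560 ≡ 1 (mod 43))
For equation 2: M_2 = 1247, 1247 ≡ 17 (mod 41), inverse of 1247 mod 41 is 29 (check: 17 × 29 = 493 ≡ 1 (mod 41))
For equation 3: M_3 = 1763, 1763 ≡ 23 (mod 29), inverse of 1763 mod 29 is 24 (check: 23 × 24 = 552 ≡ 1 (mod 29))
Combine: n ≡ Σ r_i×M_i×(M_i⁻¹ mod m_i) = 11×1189×20 + 16×1247×29 + 12×1763×24 = 261580 + 578608 + 507744 = 1347932
1347932 mod 51127 = 18630
n ≡ 18630 (mod 51127)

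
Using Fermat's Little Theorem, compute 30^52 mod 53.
By Fermat's Little Theorem, 30^{52} ≡ 1 (mod 53) since 53 is prime and gcd(30, 53) = 1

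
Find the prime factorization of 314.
2 × 157

Divide by primes starting from smallest:
314 ÷ 2 = 157
157 ÷ 157 = 1

314 = 2 × 157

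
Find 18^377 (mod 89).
Using Fermat: 18^{88} ≡ 1 (mod 89). 377 ≡ 25 (mod 88). So 18^{377} ≡ 18^{25} ≡ 42 (mod 89)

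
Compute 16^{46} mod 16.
0

Using successive squaring:
Binary expansion of 46: 101110
Powers of 16 mod 16 (each is the square of the previous):
  16^1 ≡ 0 (mod 16)
  16^2 ≡ 0² = 0 ≡ 0 (mod 16)
  16^4 ≡ 0² = 0 ≡ 0 (mod 16)
  16^8 ≡ 0² = 0 ≡ 0 (mod 16)
  16^16 ≡ 0² = 0 ≡ 0 (mod 16)
  16^32 ≡ 0² = 0 ≡ 0 (mod 16)
46 = 32 + 8 + 4 + 2, so 16^46 = 16^32 × 16^8 × 16^4 × 16^2 ≡ 0 × 0 × 0 × 0 (mod 16)
Multiplying step by step:
  0 × 0 = 0 ≡ 0 (mod 16)
  0 × 0 = 0 ≡ 0 (mod 16)
  0 × 0 = 0 ≡ 0 (mod 16)
Result: 16^46 ≡ 0 (mod 16)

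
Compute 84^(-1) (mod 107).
84^(-1) ≡ 93 (mod 107). Verification: 84 × 93 = 7812 ≡ 1 (mod 107)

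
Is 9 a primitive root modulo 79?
No

To verify, check if 9^(78/q) ≢ 1 (mod 79) for each prime divisor q of 78
Divisors of 78 = 78: [1, 2, 3, 6, 13, 26, 39, 78]
  9^(78/2) = 9^39 ≡ 1 (mod 79)
  9^(78/3) = 9^26 ≡ 55 (mod 79)
  9^(78/13) = 9^6 ≡ 8 (mod 79)
Conclusion: 9 is not a primitive root modulo 79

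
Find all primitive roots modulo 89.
Primitive roots mod 89: {3, 6, 7, 13, 14, 15, 19, 23, 24, 26, 27, 28, 29, 30, 31, 33, 35, 38, 41, 43, 46, 48, 51, 54, 56, 58, 59, 60, 61, 62, 63, 65, 66, 70, 74, 75, 76, 82, 83, 86}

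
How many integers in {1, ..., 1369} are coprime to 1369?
1332

Prime factorization: 1369 = 37^2
Using the formula φ(n) = n × Π(1 - 1/p) for each prime factor p:
φ(1369) = 1369 × (1 - 1/37)
φ(1369) = 1332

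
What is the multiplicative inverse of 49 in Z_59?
53

Using Extended Euclidean Algorithm:
gcd(49, 59) = 1
Bezout coefficients: 49 × -6 + 59 × 5 = 1
So 49 × -6 ≡ 1 (mod 59)
The inverse is -6 mod 59 = 53
Verification: 49 × 53 = 2597 = 44 × 59 + 1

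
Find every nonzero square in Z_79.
QRs mod 79: {1, 2, 4, 5, 8, 9, 10, 11, 13, 16, 18, 19, 20, 21, 22, 23, 25, 26, 31, 32, 36, 38, 40, 42, 44, 45, 46, 49, 50, 51, 52, 55, 62, 64, 65, 67, 72, 73, 76}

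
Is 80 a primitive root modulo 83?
Yes

To verify, check if 80^(82/q) ≢ 1 (mod 83) for each prime divisor q of 82
Divisors of 82 = 82: [1, 2, 41, 82]
  80^(82/41) = 80^2 ≡ 9 (mod 83)
  80^(82/2) = 80^41 ≡ 82 (mod 83)
Conclusion: 80 is a primitive root modulo 83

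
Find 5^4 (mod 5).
5 ≡ 0 (mod 5). 4 = 4 (binary 100). Repeated squaring mod 5: 0^1 ≡ 0; 0^2 ≡ 0² = 0 ≡ 0; 0^4 ≡ 0² = 0 ≡ 0. So 5^4 ≡ 0 (mod 5).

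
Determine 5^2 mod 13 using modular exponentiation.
2 = 2 (binary 10). Repeated squaring mod 13: 5^1 ≡ 5; 5^2 ≡ 5² = 25 ≡ 12. So 5^2 ≡ 12 (mod 13).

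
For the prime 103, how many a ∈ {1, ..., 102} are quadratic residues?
For prime 103, there are (p-1)/2 = (103-1)/2 = 51 quadratic residues (excluding 0).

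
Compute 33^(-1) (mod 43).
33^(-1) ≡ 30 (mod 43). Verification: 33 × 30 = 990 ≡ 1 (mod 43)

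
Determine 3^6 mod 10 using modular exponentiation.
6 = 4 + 2 (binary 110). Repeated squaring mod 10: 3^1 ≡ 3; 3^2 ≡ 3² = 9 ≡ 9; 3^4 ≡ 9² = 81 ≡ 1. Multiply: 3^6 = 3^4 × 3^2 ≡ 1 × 9 (mod 10): 1 × 9 = 9 ≡ 9. So 3^6 ≡ 9 (mod 10).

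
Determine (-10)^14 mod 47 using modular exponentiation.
Using repeated squaring. (-10) ≡ 37 (mod 47). 14 = 8 + 4 + 2 (binary 1110). Repeated squaring mod 47: 37^1 ≡ 37; 37^2 ≡ 37² = 1369 ≡ 6; 37^4 ≡ 6² = 36 ≡ 36; 37^8 ≡ 36² = 1296 ≡ 27. Multiply: (-10)^14 ≡ 37^8 × 37^4 × 37^2 ≡ 27 × 36 × 6 (mod 47): 27 × 36 = 972 ≡ 32; 32 × 6 = 192 ≡ 4. So (-10)^14 ≡ 4 (mod 47).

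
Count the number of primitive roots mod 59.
Number of primitive roots mod 59 = φ(58) = 28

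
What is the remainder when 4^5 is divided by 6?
5 = 4 + 1 (binary 101). Repeated squaring mod 6: 4^1 ≡ 4; 4^2 ≡ 4² = 16 ≡ 4; 4^4 ≡ 4² = 16 ≡ 4. Multiply: 4^5 = 4^4 × 4^1 ≡ 4 × 4 (mod 6): 4 × 4 = 16 ≡ 4. So 4^5 ≡ 4 (mod 6).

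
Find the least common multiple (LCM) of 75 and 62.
4650

First find GCD(75, 62) using the Euclidean algorithm:
75 = 1 × 62 + 13
62 = 4 × 13 + 10
13 = 1 × 10 + 3
10 = 3 × 3 + 1
3 = 3 × 1 + 0
GCD(75, 62) = 1

LCM formula: LCM(a, b) = (a × b) / GCD(a, b)
LCM(75, 62) = (75 × 62) / 1
LCM(75, 62) = 4650 / 1
LCM(75, 62) = 4650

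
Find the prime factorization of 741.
3 × 13 × 19

Divide by primes starting from smallest:
741 ÷ 3 = 247
247 ÷ 13 = 19
19 ÷ 19 = 1

741 = 3 × 13 × 19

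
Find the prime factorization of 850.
2 × 5^2 × 17

Divide by primes starting from smallest:
850 ÷ 2 = 425
425 ÷ 5 = 85
85 ÷ 5 = 17
17 ÷ 17 = 1

850 = 2 × 5^2 × 17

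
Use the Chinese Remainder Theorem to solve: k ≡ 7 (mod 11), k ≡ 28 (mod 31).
183

Using the Chinese Remainder Theorem:
M = product of moduli = 341
For equation 1: M_1 = 31, 31 ≡ 9 (mod 11), inverse of 31 mod 11 is 5 (check: 9 × 5 = 45 ≡ 1 (mod 11))
For equation 2: M_2 = 11, 11 ≡ 11 (mod 31), inverse of 11 mod 31 is 17 (check: 11 × 17 = 187 ≡ 1 (mod 31))
Combine: k ≡ Σ r_i×M_i×(M_i⁻¹ mod m_i) = 7×31×5 + 28×11×17 = 1085 + 5236 = 6321
6321 mod 341 = 183
k ≡ 183 (mod 341)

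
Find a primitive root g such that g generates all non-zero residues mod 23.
p - 1 = 22 has prime divisors 2, 11. h is a primitive root mod 23 iff h^(22/q) ≢ 1 (mod 23) for each such q.
h = 2: 2^11 ≡ 1, 2^2 ≡ 4 (mod 23); 2^11 ≡ 1, so not a primitive root.
h = 3: 3^11 ≡ 1, 3^2 ≡ 9 (mod 23); 3^11 ≡ 1, so not a primitive root.
h = 4: 4^11 ≡ 1, 4^2 ≡ 16 (mod 23); 4^11 ≡ 1, so not a primitive root.
h = 5: 5^11 ≡ 22, 5^2 ≡ 2 (mod 23); none is 1, so 5 has order 22 and is a primitive root.
The smallest primitive root mod 23 is g = 5.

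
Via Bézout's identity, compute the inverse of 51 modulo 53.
Extended GCD: 51(26) + 53(-25) = 1. So 51^(-1) ≡ 26 ≡ 26 (mod 53). Verify: 51 × 26 = 1326 ≡ 1 (mod 53)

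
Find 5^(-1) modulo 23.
14

Using Extended Euclidean Algorithm:
gcd(5, 23) = 1
Bezout coefficients: 5 × -9 + 23 × 2 = 1
So 5 × -9 ≡ 1 (mod 23)
The inverse is -9 mod 23 = 14
Verification: 5 × 14 = 70 = 3 × 23 + 1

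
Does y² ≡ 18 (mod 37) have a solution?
By Euler's criterion: 18^{18} ≡ 36 (mod 37). Since this equals -1 (≡ 36), 18 is not a QR.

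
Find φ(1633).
1540

Prime factorization: 1633 = 23 × 71
Using the formula φ(n) = n × Π(1 - 1/p) for each prime factor p:
φ(1633) = 1633 × (1 - 1/23) × (1 - 1/71)
φ(1633) = 1540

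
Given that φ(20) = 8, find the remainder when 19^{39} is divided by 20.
By Euler: 19^{8} ≡ 1 (mod 20) since gcd(19, 20) = 1. 39 = 4×8 + 7. So 19^{39} ≡ 19^{7} ≡ 19 (mod 20)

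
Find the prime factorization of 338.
2 × 13^2

Divide by primes starting from smallest:
338 ÷ 2 = 169
169 ÷ 13 = 13
13 ÷ 13 = 1

338 = 2 × 13^2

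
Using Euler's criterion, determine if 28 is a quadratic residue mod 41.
By Euler's criterion: 28^{20} ≡ 40 (mod 41). Since this equals -1 (≡ 40), 28 is not a QR.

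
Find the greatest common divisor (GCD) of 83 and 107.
1

Using the Euclidean algorithm:
83 = 0 × 107 + 83
107 = 1 × 83 + 24
83 = 3 × 24 + 11
24 = 2 × 11 + 2
11 = 5 × 2 + 1
2 = 2 × 1 + 0

GCD(83, 107) = 1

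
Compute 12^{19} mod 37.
12

Using successive squaring:
Binary expansion of 19: 10011
Powers of 12 mod 37 (each is the square of the previous):
  12^1 ≡ 12 (mod 37)
  12^2 ≡ 12² = 144 ≡ 33 (mod 37)
  12^4 ≡ 33² = 1089 ≡ 16 (mod 37)
  12^8 ≡ 16² = 256 ≡ 34 (mod 37)
  12^16 ≡ 34² = 1156 ≡ 9 (mod 37)
19 = 16 + 2 + 1, so 12^19 = 12^16 × 12^2 × 12^1 ≡ 9 × 33 × 12 (mod 37)
Multiplying step by step:
  9 × 33 = 297 ≡ 1 (mod 37)
  1 × 12 = 12 ≡ 12 (mod 37)
Result: 12^19 ≡ 12 (mod 37)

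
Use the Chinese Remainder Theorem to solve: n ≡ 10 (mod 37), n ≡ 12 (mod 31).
787

Using the Chinese Remainder Theorem:
M = product of moduli = 1147
For equation 1: M_1 = 31, 31 ≡ 31 (mod 37), inverse of 31 mod 37 is 6 (check: 31 × 6 = 186 ≡ 1 (mod 37))
For equation 2: M_2 = 37, 37 ≡ 6 (mod 31), inverse of 37 mod 31 is 26 (check: 6 × 26 = 156 ≡ 1 (mod 31))
Combine: n ≡ Σ r_i×M_i×(M_i⁻¹ mod m_i) = 10×31×6 + 12×37×26 = 1860 + 11544 = 13404
13404 mod 1147 = 787
n ≡ 787 (mod 1147)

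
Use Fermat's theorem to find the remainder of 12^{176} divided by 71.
12

By Fermat's Little Theorem, a^(p-1) ≡ 1 (mod p) for prime p and gcd(a, p) = 1
Here p = 71, so 12^70 ≡ 1 (mod 71)
We can reduce the exponent: 176 mod 70 = 36
So 12^176 ≡ 12^36 (mod 71)
Computing: 12^36 mod 71 = 12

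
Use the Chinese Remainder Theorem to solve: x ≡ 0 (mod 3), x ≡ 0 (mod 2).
0

Using the Chinese Remainder Theorem:
M = product of moduli = 6
For equation 1: M_1 = 2, 2 ≡ 2 (mod 3), inverse of 2 mod 3 is 2 (check: 2 × 2 = 4 ≡ 1 (mod 3))
For equation 2: M_2 = 3, 3 ≡ 1 (mod 2), inverse of 3 mod 2 is 1 (check: 1 × 1 = 1 ≡ 1 (mod 2))
Combine: x ≡ Σ r_i×M_i×(M_i⁻¹ mod m_i) = 0×2×2 + 0×3×1 = 0 + 0 = 0
0 mod 6 = 0
x ≡ 0 (mod 6)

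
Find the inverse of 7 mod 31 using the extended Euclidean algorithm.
Extended GCD: 7(9) + 31(-2) = 1. So 7^(-1) ≡ 9 ≡ 9 (mod 31). Verify: 7 × 9 = 63 ≡ 1 (mod 31)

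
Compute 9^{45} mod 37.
1

Using successive squaring:
Binary expansion of 45: 101101
Powers of 9 mod 37 (each is the square of the previous):
  9^1 ≡ 9 (mod 37)
  9^2 ≡ 9² = 81 ≡ 7 (mod 37)
  9^4 ≡ 7² = 49 ≡ 12 (mod 37)
  9^8 ≡ 12² = 144 ≡ 33 (mod 37)
  9^16 ≡ 33² = 1089 ≡ 16 (mod 37)
  9^32 ≡ 16² = 256 ≡ 34 (mod 37)
45 = 32 + 8 + 4 + 1, so 9^45 = 9^32 × 9^8 × 9^4 × 9^1 ≡ 34 × 33 × 12 × 9 (mod 37)
Multiplying step by step:
  34 × 33 = 1122 ≡ 12 (mod 37)
  12 × 12 = 144 ≡ 33 (mod 37)
  33 × 9 = 297 ≡ 1 (mod 37)
Result: 9^45 ≡ 1 (mod 37)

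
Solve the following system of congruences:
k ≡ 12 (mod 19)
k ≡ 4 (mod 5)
69

Using the Chinese Remainder Theorem:
M = product of moduli = 95
For equation 1: M_1 = 5, 5 ≡ 5 (mod 19), inverse of 5 mod 19 is 4 (check: 5 × 4 = 20 ≡ 1 (mod 19))
For equation 2: M_2 = 19, 19 ≡ 4 (mod 5), inverse of 19 mod 5 is 4 (check: 4 × 4 = 16 ≡ 1 (mod 5))
Combine: k ≡ Σ r_i×M_i×(M_i⁻¹ mod m_i) = 12×5×4 + 4×19×4 = 240 + 304 = 544
544 mod 95 = 69
k ≡ 69 (mod 95)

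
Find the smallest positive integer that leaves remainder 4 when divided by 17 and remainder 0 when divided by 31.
M = 17 × 31 = 527. M₁ = 31, y₁ ≡ 11 (mod 17). M₂ = 17, y₂ ≡ 11 (mod 31). r = 4×31×11 + 0×17×11 ≡ 310 (mod 527). The smallest positive such number is 310.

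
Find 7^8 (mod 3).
7 ≡ 1 (mod 3). 8 = 8 (binary 1000). Repeated squaring mod 3: 1^1 ≡ 1; 1^2 ≡ 1² = 1 ≡ 1; 1^4 ≡ 1² = 1 ≡ 1; 1^8 ≡ 1² = 1 ≡ 1. So 7^8 ≡ 1 (mod 3).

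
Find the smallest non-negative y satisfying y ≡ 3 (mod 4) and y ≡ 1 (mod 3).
M = 4 × 3 = 12. M₁ = 3, y₁ ≡ 3 (mod 4). M₂ = 4, y₂ ≡ 1 (mod 3). y = 3×3×3 + 1×4×1 ≡ 7 (mod 12)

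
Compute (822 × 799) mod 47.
0

(822 × 799) = 656778
656778 mod 47 = 0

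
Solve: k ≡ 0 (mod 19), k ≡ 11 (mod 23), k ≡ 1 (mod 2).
M = 19 × 23 × 2 = 874. M₁ = 46, y₁ ≡ 12 (mod 19). M₂ = 38, y₂ ≡ 20 (mod 23). M₃ = 437, y₃ ≡ 1 (mod 2). k = 0×46×12 + 11×38×20 + 1×437×1 ≡ 57 (mod 874)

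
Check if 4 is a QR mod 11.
By Euler's criterion: 4^{5} ≡ 1 (mod 11). Since this equals 1, 4 is a QR.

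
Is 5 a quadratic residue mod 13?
By Euler's criterion: 5^{6} ≡ 12 (mod 13). Since this equals -1 (≡ 12), 5 is not a QR.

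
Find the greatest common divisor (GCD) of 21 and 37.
1

Using the Euclidean algorithm:
21 = 0 × 37 + 21
37 = 1 × 21 + 16
21 = 1 × 16 + 5
16 = 3 × 5 + 1
5 = 5 × 1 + 0

GCD(21, 37) = 1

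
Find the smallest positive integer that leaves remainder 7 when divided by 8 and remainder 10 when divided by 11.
M = 8 × 11 = 88. M₁ = 11, y₁ ≡ 3 (mod 8). M₂ = 8, y₂ ≡ 7 (mod 11). m = 7×11×3 + 10×8×7 ≡ 87 (mod 88). The smallest positive such number is 87.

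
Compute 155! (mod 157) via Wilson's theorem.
(156)! = (155)! × (156) ≡ -1 (mod 157). So (155)! ≡ -1 × (156)^(-1) ≡ (-1)×(-1) = 1 (mod 157)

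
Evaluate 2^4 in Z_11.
4 = 4 (binary 100). Repeated squaring mod 11: 2^1 ≡ 2; 2^2 ≡ 2² = 4 ≡ 4; 2^4 ≡ 4² = 16 ≡ 5. So 2^4 ≡ 5 (mod 11).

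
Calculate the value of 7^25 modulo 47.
Using repeated squaring. 25 = 16 + 8 + 1 (binary 11001). Repeated squaring mod 47: 7^1 ≡ 7; 7^2 ≡ 7² = 49 ≡ 2; 7^4 ≡ 2² = 4 ≡ 4; 7^8 ≡ 4² = 16 ≡ 16; 7^16 ≡ 16² = 256 ≡ 21. Multiply: 7^25 = 7^16 × 7^8 × 7^1 ≡ 21 × 16 × 7 (mod 47): 21 × 16 = 336 ≡ 7; 7 × 7 = 49 ≡ 2. So 7^25 ≡ 2 (mod 47).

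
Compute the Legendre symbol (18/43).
(18/43) = 18^{21} mod 43 = -1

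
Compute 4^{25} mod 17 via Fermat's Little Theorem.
4

By Fermat's Little Theorem, a^(p-1) ≡ 1 (mod p) for prime p and gcd(a, p) = 1
Here p = 17, so 4^16 ≡ 1 (mod 17)
We can reduce the exponent: 25 mod 16 = 9
So 4^25 ≡ 4^9 (mod 17)
Computing: 4^9 mod 17 = 4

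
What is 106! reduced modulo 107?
By Wilson's theorem, (106)! ≡ -1 ≡ 106 (mod 107)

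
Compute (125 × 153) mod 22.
7

(125 × 153) = 19125
19125 mod 22 = 7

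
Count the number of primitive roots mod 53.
Number of primitive roots mod 53 = φ(52) = 24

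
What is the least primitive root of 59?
2

A primitive root g modulo p has order p-1 = 58
Prime divisors of 58: [2, 29]
g is a primitive root iff g^(58/q) ≢ 1 (mod 59) for each prime divisor q
Testing small values:
  g = 2: 2^29 ≡ 58, 2^2 ≡ 4 (mod 59) → none is 1, primitive root!
The smallest primitive root is 2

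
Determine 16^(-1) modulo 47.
16^(-1) ≡ 3 (mod 47). Verification: 16 × 3 = 48 ≡ 1 (mod 47)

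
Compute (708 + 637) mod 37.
13

(708 + 637) = 1345
1345 mod 37 = 13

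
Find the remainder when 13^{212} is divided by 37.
By Fermat: 13^{36} ≡ 1 (mod 37). 212 = 5×36 + 32. So 13^{212} ≡ 13^{32} ≡ 12 (mod 37)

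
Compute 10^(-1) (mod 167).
10^(-1) ≡ 117 (mod 167). Verification: 10 × 117 = 1170 ≡ 1 (mod 167)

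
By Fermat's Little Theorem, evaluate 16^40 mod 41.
By Fermat's Little Theorem, 16^{40} ≡ 1 (mod 41) since 41 is prime and gcd(16, 41) = 1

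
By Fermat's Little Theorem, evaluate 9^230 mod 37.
By Fermat: 9^{36} ≡ 1 (mod 37). 230 = 6×36 + 14. So 9^{230} ≡ 9^{14} ≡ 34 (mod 37)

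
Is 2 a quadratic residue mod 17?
By Euler's criterion: 2^{8} ≡ 1 (mod 17). Since this equals 1, 2 is a QR.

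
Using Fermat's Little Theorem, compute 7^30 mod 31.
By Fermat's Little Theorem, 7^{30} ≡ 1 (mod 31) since 31 is prime and gcd(7, 31) = 1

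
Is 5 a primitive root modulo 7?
Yes

To verify, check if 5^(6/q) ≢ 1 (mod 7) for each prime divisor q of 6
Divisors of 6 = 6: [1, 2, 3, 6]
  5^(6/2) = 5^3 ≡ 6 (mod 7)
  5^(6/3) = 5^2 ≡ 4 (mod 7)
Conclusion: 5 is a primitive root modulo 7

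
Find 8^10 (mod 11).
10 = 8 + 2 (binary 1010). Repeated squaring mod 11: 8^1 ≡ 8; 8^2 ≡ 8² = 64 ≡ 9; 8^4 ≡ 9² = 81 ≡ 4; 8^8 ≡ 4² = 16 ≡ 5. Multiply: 8^10 = 8^8 × 8^2 ≡ 5 × 9 (mod 11): 5 × 9 = 45 ≡ 1. So 8^10 ≡ 1 (mod 11).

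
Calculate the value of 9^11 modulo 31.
Using repeated squaring. 11 = 8 + 2 + 1 (binary 1011). Repeated squaring mod 31: 9^1 ≡ 9; 9^2 ≡ 9² = 81 ≡ 19; 9^4 ≡ 19² = 361 ≡ 20; 9^8 ≡ 20² = 400 ≡ 28. Multiply: 9^11 = 9^8 × 9^2 × 9^1 ≡ 28 × 19 × 9 (mod 31): 28 × 19 = 532 ≡ 5; 5 × 9 = 45 ≡ 14. So 9^11 ≡ 14 (mod 31).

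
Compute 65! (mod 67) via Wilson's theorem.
(66)! = (65)! × (66) ≡ -1 (mod 67). So (65)! ≡ -1 × (66)^(-1) ≡ (-1)×(-1) = 1 (mod 67)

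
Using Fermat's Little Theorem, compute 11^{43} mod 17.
12

By Fermat's Little Theorem, a^(p-1) ≡ 1 (mod p) for prime p and gcd(a, p) = 1
Here p = 17, so 11^16 ≡ 1 (mod 17)
We can reduce the exponent: 43 mod 16 = 11
So 11^43 ≡ 11^11 (mod 17)
Computing: 11^11 mod 17 = 12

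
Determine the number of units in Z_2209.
2162

Prime factorization: 2209 = 47^2
Using the formula φ(n) = n × Π(1 - 1/p) for each prime factor p:
φ(2209) = 2209 × (1 - 1/47)
φ(2209) = 2162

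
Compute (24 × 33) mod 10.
2

(24 × 33) = 792
792 mod 10 = 2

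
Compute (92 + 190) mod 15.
12

(92 + 190) = 282
282 mod 15 = 12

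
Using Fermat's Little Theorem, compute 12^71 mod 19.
By Fermat: 12^{18} ≡ 1 (mod 19). 71 = 3×18 + 17. So 12^{71} ≡ 12^{17} ≡ 8 (mod 19)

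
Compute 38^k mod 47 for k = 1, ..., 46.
g^1, g^2, ..., g^{46} mod 47: {38, 34, 23, 28, 30, 12, 33, 32, 41, 7, 31, 3, 20, 8, 22, 37, 43, 36, 5, 2, 29, 21, 46, 9, 13, 24, 19, 17, 35, 14, 15, 6, 40, 16, 44, 27, 39, 25, 10, 4, 11, 42, 45, 18, 26, 1}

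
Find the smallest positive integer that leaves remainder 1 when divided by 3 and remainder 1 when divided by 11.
M = 3 × 11 = 33. M₁ = 11, y₁ ≡ 2 (mod 3). M₂ = 3, y₂ ≡ 4 (mod 11). z = 1×11×2 + 1×3×4 ≡ 1 (mod 33). The smallest positive such number is 1.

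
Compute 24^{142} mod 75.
51

Using successive squaring:
Binary expansion of 142: 10001110
Powers of 24 mod 75 (each is the square of the previous):
  24^1 ≡ 24 (mod 75)
  24^2 ≡ 24² = 576 ≡ 51 (mod 75)
  24^4 ≡ 51² = 2601 ≡ 51 (mod 75)
  24^8 ≡ 51² = 2601 ≡ 51 (mod 75)
  24^16 ≡ 51² = 2601 ≡ 51 (mod 75)
  24^32 ≡ 51² = 2601 ≡ 51 (mod 75)
  24^64 ≡ 51² = 2601 ≡ 51 (mod 75)
  24^128 ≡ 51² = 2601 ≡ 51 (mod 75)
142 = 128 + 8 + 4 + 2, so 24^142 = 24^128 × 24^8 × 24^4 × 24^2 ≡ 51 × 51 × 51 × 51 (mod 75)
Multiplying step by step:
  51 × 51 = 2601 ≡ 51 (mod 75)
  51 × 51 = 2601 ≡ 51 (mod 75)
  51 × 51 = 2601 ≡ 51 (mod 75)
Result: 24^142 ≡ 51 (mod 75)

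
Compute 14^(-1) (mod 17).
14^(-1) ≡ 11 (mod 17). Verification: 14 × 11 = 154 ≡ 1 (mod 17)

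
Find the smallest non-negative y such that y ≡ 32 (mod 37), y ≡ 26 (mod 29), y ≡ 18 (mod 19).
6174

Using the Chinese Remainder Theorem:
M = product of moduli = 20387
For equation 1: M_1 = 551, 551 ≡ 33 (mod 37), inverse of 551 mod 37 is 9 (check: 33 × 9 = 297 ≡ 1 (mod 37))
For equation 2: M_2 = 703, 703 ≡ 7 (mod 29), inverse of 703 mod 29 is 25 (check: 7 × 25 = 175 ≡ 1 (mod 29))
For equation 3: M_3 = 1073, 1073 ≡ 9 (mod 19), inverse of 1073 mod 19 is 17 (check: 9 × 17 = 153 ≡ 1 (mod 19))
Combine: y ≡ Σ r_i×M_i×(M_i⁻¹ mod m_i) = 32×551×9 + 26×703×25 + 18×1073×17 = 158688 + 456950 + 328338 = 943976
943976 mod 20387 = 6174
y ≡ 6174 (mod 20387)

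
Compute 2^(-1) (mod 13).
2^(-1) ≡ 7 (mod 13). Verification: 2 × 7 = 14 ≡ 1 (mod 13)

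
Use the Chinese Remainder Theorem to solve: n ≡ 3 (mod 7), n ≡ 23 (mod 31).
178

Using the Chinese Remainder Theorem:
M = product of moduli = 217
For equation 1: M_1 = 31, 31 ≡ 3 (mod 7), inverse of 31 mod 7 is 5 (check: 3 × 5 = 15 ≡ 1 (mod 7))
For equation 2: M_2 = 7, 7 ≡ 7 (mod 31), inverse of 7 mod 31 is 9 (check: 7 × 9 = 63 ≡ 1 (mod 31))
Combine: n ≡ Σ r_i×M_i×(M_i⁻¹ mod m_i) = 3×31×5 + 23×7×9 = 465 + 1449 = 1914
1914 mod 217 = 178
n ≡ 178 (mod 217)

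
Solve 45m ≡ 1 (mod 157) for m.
45^(-1) ≡ 7 (mod 157). Verification: 45 × 7 = 315 ≡ 1 (mod 157)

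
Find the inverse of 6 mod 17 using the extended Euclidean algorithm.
Extended GCD: 6(3) + 17(-1) = 1. So 6^(-1) ≡ 3 ≡ 3 (mod 17). Verify: 6 × 3 = 18 ≡ 1 (mod 17)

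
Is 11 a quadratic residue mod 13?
By Euler's criterion: 11^{6} ≡ 12 (mod 13). Since this equals -1 (≡ 12), 11 is not a QR.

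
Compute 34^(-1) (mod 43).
34^(-1) ≡ 19 (mod 43). Verification: 34 × 19 = 646 ≡ 1 (mod 43)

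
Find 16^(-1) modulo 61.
42

Using Extended Euclidean Algorithm:
gcd(16, 61) = 1
Bezout coefficients: 16 × -19 + 61 × 5 = 1
So 16 × -19 ≡ 1 (mod 61)
The inverse is -19 mod 61 = 42
Verification: 16 × 42 = 672 = 11 × 61 + 1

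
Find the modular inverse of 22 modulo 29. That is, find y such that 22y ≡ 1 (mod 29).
4

Using Extended Euclidean Algorithm:
gcd(22, 29) = 1
Bezout coefficients: 22 × 4 + 29 × -3 = 1
So 22 × 4 ≡ 1 (mod 29)
The inverse is 4 mod 29 = 4
Verification: 22 × 4 = 88 = 3 × 29 + 1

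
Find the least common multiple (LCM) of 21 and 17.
357

First find GCD(21, 17) using the Euclidean algorithm:
21 = 1 × 17 + 4
17 = 4 × 4 + 1
4 = 4 × 1 + 0
GCD(21, 17) = 1

LCM formula: LCM(a, b) = (a × b) / GCD(a, b)
LCM(21, 17) = (21 × 17) / 1
LCM(21, 17) = 357 / 1
LCM(21, 17) = 357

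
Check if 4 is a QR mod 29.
By Euler's criterion: 4^{14} ≡ 1 (mod 29). Since this equals 1, 4 is a QR.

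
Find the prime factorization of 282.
2 × 3 × 47

Divide by primes starting from smallest:
282 ÷ 2 = 141
141 ÷ 3 = 47
47 ÷ 47 = 1

282 = 2 × 3 × 47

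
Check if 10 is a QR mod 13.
By Euler's criterion: 10^{6} ≡ 1 (mod 13). Since this equals 1, 10 is a QR.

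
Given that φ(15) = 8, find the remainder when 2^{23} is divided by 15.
By Euler: 2^{8} ≡ 1 (mod 15) since gcd(2, 15) = 1. 23 = 2×8 + 7. So 2^{23} ≡ 2^{7} ≡ 8 (mod 15)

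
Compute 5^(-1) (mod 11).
5^(-1) ≡ 9 (mod 11). Verification: 5 × 9 = 45 ≡ 1 (mod 11)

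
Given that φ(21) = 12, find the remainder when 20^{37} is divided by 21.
By Euler: 20^{12} ≡ 1 (mod 21) since gcd(20, 21) = 1. 37 = 3×12 + 1. So 20^{37} ≡ 20^{1} ≡ 20 (mod 21)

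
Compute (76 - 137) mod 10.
9

(76 - 137) = -61
-61 mod 10 = 9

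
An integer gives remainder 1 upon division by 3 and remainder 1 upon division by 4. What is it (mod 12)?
M = 3 × 4 = 12. M₁ = 4, y₁ ≡ 1 (mod 3). M₂ = 3, y₂ ≡ 3 (mod 4). n = 1×4×1 + 1×3×3 ≡ 1 (mod 12). The smallest positive such number is 1.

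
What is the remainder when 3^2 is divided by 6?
2 = 2 (binary 10). Repeated squaring mod 6: 3^1 ≡ 3; 3^2 ≡ 3² = 9 ≡ 3. So 3^2 ≡ 3 (mod 6).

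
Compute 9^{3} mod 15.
9

Using successive squaring:
Binary expansion of 3: 11
Powers of 9 mod 15 (each is the square of the previous):
  9^1 ≡ 9 (mod 15)
  9^2 ≡ 9² = 81 ≡ 6 (mod 15)
3 = 2 + 1, so 9^3 = 9^2 × 9^1 ≡ 6 × 9 (mod 15)
Multiplying step by step:
  6 × 9 = 54 ≡ 9 (mod 15)
Result: 9^3 ≡ 9 (mod 15)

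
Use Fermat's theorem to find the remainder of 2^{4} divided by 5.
1

By Fermat's Little Theorem, a^(p-1) ≡ 1 (mod p) for prime p and gcd(a, p) = 1
Here p = 5, so 2^4 ≡ 1 (mod 5)
We can reduce the exponent: 4 mod 4 = 0
So 2^4 ≡ 2^0 (mod 5)
Computing: 2^0 mod 5 = 1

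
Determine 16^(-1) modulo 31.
16^(-1) ≡ 2 (mod 31). Verification: 16 × 2 = 32 ≡ 1 (mod 31)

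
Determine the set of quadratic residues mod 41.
QRs mod 41: {1, 2, 4, 5, 8, 9, 10, 16, 18, 20, 21, 23, 25, 31, 32, 33, 36, 37, 39, 40}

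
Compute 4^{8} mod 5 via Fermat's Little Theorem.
1

By Fermat's Little Theorem, a^(p-1) ≡ 1 (mod p) for prime p and gcd(a, p) = 1
Here p = 5, so 4^4 ≡ 1 (mod 5)
We can reduce the exponent: 8 mod 4 = 0
So 4^8 ≡ 4^0 (mod 5)
Computing: 4^0 mod 5 = 1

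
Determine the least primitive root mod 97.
p - 1 = 96 has prime divisors 2, 3. h is a primitive root mod 97 iff h^(96/q) ≢ 1 (mod 97) for each such q.
h = 2: 2^48 ≡ 1, 2^32 ≡ 35 (mod 97); 2^48 ≡ 1, so not a primitive root.
h = 3: 3^48 ≡ 1, 3^32 ≡ 35 (mod 97); 3^48 ≡ 1, so not a primitive root.
h = 4: 4^48 ≡ 1, 4^32 ≡ 61 (mod 97); 4^48 ≡ 1, so not a primitive root.
h = 5: 5^48 ≡ 96, 5^32 ≡ 35 (mod 97); none is 1, so 5 has order 96 and is a primitive root.
The smallest primitive root mod 97 is g = 5.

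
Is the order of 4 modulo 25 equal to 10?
Yes, ord_25(4) = 10.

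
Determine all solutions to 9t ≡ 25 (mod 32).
17

Since gcd(9, 32) = 1 divides 25, a solution exists.
Multiply both sides by the inverse of 9 mod 32:
  9^(-1) mod 32 = 25
  x ≡ 25 × 25 ≡ 625 ≡ 17 (mod 32)
Verification: 9 × 17 = 153 = 4 × 32 + 25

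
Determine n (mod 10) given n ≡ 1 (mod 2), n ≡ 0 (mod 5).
5

Using the Chinese Remainder Theorem:
M = product of moduli = 10
For equation 1: M_1 = 5, 5 ≡ 1 (mod 2), inverse of 5 mod 2 is 1 (check: 1 × 1 = 1 ≡ 1 (mod 2))
For equation 2: M_2 = 2, 2 ≡ 2 (mod 5), inverse of 2 mod 5 is 3 (check: 2 × 3 = 6 ≡ 1 (mod 5))
Combine: n ≡ Σ r_i×M_i×(M_i⁻¹ mod m_i) = 1×5×1 + 0×2×3 = 5 + 0 = 5
5 mod 10 = 5
n ≡ 5 (mod 10)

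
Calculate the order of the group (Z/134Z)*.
66

Prime factorization: 134 = 2 × 67
Using the formula φ(n) = n × Π(1 - 1/p) for each prime factor p:
φ(134) = 134 × (1 - 1/2) × (1 - 1/67)
φ(134) = 66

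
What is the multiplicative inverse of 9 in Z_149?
9^(-1) ≡ 116 (mod 149). Verification: 9 × 116 = 1044 ≡ 1 (mod 149)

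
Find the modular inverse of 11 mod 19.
11^(-1) ≡ 7 (mod 19). Verification: 11 × 7 = 77 ≡ 1 (mod 19)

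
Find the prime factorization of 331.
331

Divide by primes starting from smallest:
331 ÷ 331 = 1

331 = 331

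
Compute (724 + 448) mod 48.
20

(724 + 448) = 1172
1172 mod 48 = 20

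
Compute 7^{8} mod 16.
1

Using successive squaring:
Binary expansion of 8: 1000
Powers of 7 mod 16 (each is the square of the previous):
  7^1 ≡ 7 (mod 16)
  7^2 ≡ 7² = 49 ≡ 1 (mod 16)
  7^4 ≡ 1² = 1 ≡ 1 (mod 16)
  7^8 ≡ 1² = 1 ≡ 1 (mod 16)
8 is a power of 2, so 7^8 is the last square: ≡ 1 (mod 16)
Result: 7^8 ≡ 1 (mod 16)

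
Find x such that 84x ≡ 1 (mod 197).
84^(-1) ≡ 129 (mod 197). Verification: 84 × 129 = 10836 ≡ 1 (mod 197)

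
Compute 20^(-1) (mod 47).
20^(-1) ≡ 40 (mod 47). Verification: 20 × 40 = 800 ≡ 1 (mod 47)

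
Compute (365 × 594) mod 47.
46

(365 × 594) = 216810
216810 mod 47 = 46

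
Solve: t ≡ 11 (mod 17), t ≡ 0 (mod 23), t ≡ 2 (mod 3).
M = 17 × 23 × 3 = 1173. M₁ = 69, y₁ ≡ 1 (mod 17). M₂ = 51, y₂ ≡ 14 (mod 23). M₃ = 391, y₃ ≡ 1 (mod 3). t = 11×69×1 + 0×51×14 + 2×391×1 ≡ 368 (mod 1173)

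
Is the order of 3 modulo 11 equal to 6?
No, the actual order is 5, not 6.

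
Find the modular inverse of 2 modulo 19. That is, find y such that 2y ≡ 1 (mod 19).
10

Using Extended Euclidean Algorithm:
gcd(2, 19) = 1
Bezout coefficients: 2 × -9 + 19 × 1 = 1
So 2 × -9 ≡ 1 (mod 19)
The inverse is -9 mod 19 = 10
Verification: 2 × 10 = 20 = 1 × 19 + 1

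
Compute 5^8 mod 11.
8 = 8 (binary 1000). Repeated squaring mod 11: 5^1 ≡ 5; 5^2 ≡ 5² = 25 ≡ 3; 5^4 ≡ 3² = 9 ≡ 9; 5^8 ≡ 9² = 81 ≡ 4. So 5^8 ≡ 4 (mod 11).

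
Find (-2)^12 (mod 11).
Using Fermat: (-2)^{10} ≡ 1 (mod 11). 12 ≡ 2 (mod 10). So (-2)^{12} ≡ (-2)^{2} ≡ 4 (mod 11)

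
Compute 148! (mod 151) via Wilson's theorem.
(150)! = (148)! × (149) × (150) ≡ -1 (mod 151). So (148)! ≡ -1 × [(150)(149)]^(-1) ≡ 75 (mod 151)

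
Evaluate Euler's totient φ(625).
500

Prime factorization: 625 = 5^4
Using the formula φ(n) = n × Π(1 - 1/p) for each prime factor p:
φ(625) = 625 × (1 - 1/5)
φ(625) = 500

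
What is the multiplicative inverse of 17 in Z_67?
4

Using Extended Euclidean Algorithm:
gcd(17, 67) = 1
Bezout coefficients: 17 × 4 + 67 × -1 = 1
So 17 × 4 ≡ 1 (mod 67)
The inverse is 4 mod 67 = 4
Verification: 17 × 4 = 68 = 1 × 67 + 1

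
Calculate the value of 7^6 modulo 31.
6 = 4 + 2 (binary 110). Repeated squaring mod 31: 7^1 ≡ 7; 7^2 ≡ 7² = 49 ≡ 18; 7^4 ≡ 18² = 324 ≡ 14. Multiply: 7^6 = 7^4 × 7^2 ≡ 14 × 18 (mod 31): 14 × 18 = 252 ≡ 4. So 7^6 ≡ 4 (mod 31).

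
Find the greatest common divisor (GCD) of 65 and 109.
1

Using the Euclidean algorithm:
65 = 0 × 109 + 65
109 = 1 × 65 + 44
65 = 1 × 44 + 21
44 = 2 × 21 + 2
21 = 10 × 2 + 1
2 = 2 × 1 + 0

GCD(65, 109) = 1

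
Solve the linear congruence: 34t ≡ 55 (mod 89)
88

Since gcd(34, 89) = 1 divides 55, a solution exists.
Multiply both sides by the inverse of 34 mod 89:
  34^(-1) mod 89 = 55
  x ≡ 55 × 55 ≡ 3025 ≡ 88 (mod 89)
Verification: 34 × 88 = 2992 = 33 × 89 + 55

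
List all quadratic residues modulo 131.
QRs mod 131: {1, 3, 4, 5, 7, 9, 11, 12, 13, 15, 16, 20, 21, 25, 27, 28, 33, 34, 35, 36, 38, 39, 41, 43, 44, 45, 46, 48, 49, 52, 53, 55, 58, 59, 60, 61, 62, 63, 64, 65, 74, 75, 77, 80, 81, 84, 89, 91, 94, 99, 100, 101, 102, 105, 107, 108, 109, 112, 113, 114, 117, 121, 123, 125, 129}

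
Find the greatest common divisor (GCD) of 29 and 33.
1

Using the Euclidean algorithm:
29 = 0 × 33 + 29
33 = 1 × 29 + 4
29 = 7 × 4 + 1
4 = 4 × 1 + 0

GCD(29, 33) = 1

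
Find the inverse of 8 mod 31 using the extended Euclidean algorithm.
Extended GCD: 8(4) + 31(-1) = 1. So 8^(-1) ≡ 4 ≡ 4 (mod 31). Verify: 8 × 4 = 32 ≡ 1 (mod 31)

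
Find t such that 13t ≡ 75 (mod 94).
13

Since gcd(13, 94) = 1 divides 75, a solution exists.
Multiply both sides by the inverse of 13 mod 94:
  13^(-1) mod 94 = 29
  x ≡ 29 × 75 ≡ 2175 ≡ 13 (mod 94)
Verification: 13 × 13 = 169 = 1 × 94 + 75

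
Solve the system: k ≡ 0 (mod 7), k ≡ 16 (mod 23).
M = 7 × 23 = 161. M₁ = 23, y₁ ≡ 4 (mod 7). M₂ = 7, y₂ ≡ 10 (mod 23). k = 0×23×4 + 16×7×10 ≡ 154 (mod 161)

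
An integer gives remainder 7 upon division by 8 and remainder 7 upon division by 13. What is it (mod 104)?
M = 8 × 13 = 104. M₁ = 13, y₁ ≡ 5 (mod 8). M₂ = 8, y₂ ≡ 5 (mod 13). t = 7×13×5 + 7×8×5 ≡ 7 (mod 104). The smallest positive such number is 7.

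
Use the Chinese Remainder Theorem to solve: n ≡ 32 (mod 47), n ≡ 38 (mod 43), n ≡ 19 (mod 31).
29407

Using the Chinese Remainder Theorem:
M = product of moduli = 62651
For equation 1: M_1 = 1333, 1333 ≡ 17 (mod 47), inverse of 1333 mod 47 is 36 (check: 17 × 36 = 612 ≡ 1 (mod 47))
For equation 2: M_2 = 1457, 1457 ≡ 38 (mod 43), inverse of 1457 mod 43 is 17 (check: 38 × 17 = 646 ≡ 1 (mod 43))
For equation 3: M_3 = 2021, 2021 ≡ 6 (mod 31), inverse of 2021 mod 31 is 26 (check: 6 × 26 = 156 ≡ 1 (mod 31))
Combine: n ≡ Σ r_i×M_i×(M_i⁻¹ mod m_i) = 32×1333×36 + 38×1457×17 + 19×2021×26 = 1535616 + 941222 + 998374 = 3475212
3475212 mod 62651 = 29407
n ≡ 29407 (mod 62651)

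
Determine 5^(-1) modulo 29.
5^(-1) ≡ 6 (mod 29). Verification: 5 × 6 = 30 ≡ 1 (mod 29)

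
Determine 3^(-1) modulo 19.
3^(-1) ≡ 13 (mod 19). Verification: 3 × 13 = 39 ≡ 1 (mod 19)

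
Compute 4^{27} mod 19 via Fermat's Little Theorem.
1

By Fermat's Little Theorem, a^(p-1) ≡ 1 (mod p) for prime p and gcd(a, p) = 1
Here p = 19, so 4^18 ≡ 1 (mod 19)
We can reduce the exponent: 27 mod 18 = 9
So 4^27 ≡ 4^9 (mod 19)
Computing: 4^9 mod 19 = 1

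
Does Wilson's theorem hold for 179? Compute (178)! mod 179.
(178)! mod 179 = 178. Since this equals -1 (mod 179), Wilson confirms 179 is prime.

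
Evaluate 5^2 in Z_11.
2 = 2 (binary 10). Repeated squaring mod 11: 5^1 ≡ 5; 5^2 ≡ 5² = 25 ≡ 3. So 5^2 ≡ 3 (mod 11).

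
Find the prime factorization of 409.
409

Divide by primes starting from smallest:
409 ÷ 409 = 1

409 = 409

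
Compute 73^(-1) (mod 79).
13

Using Extended Euclidean Algorithm:
gcd(73, 79) = 1
Bezout coefficients: 73 × 13 + 79 × -12 = 1
So 73 × 13 ≡ 1 (mod 79)
The inverse is 13 mod 79 = 13
Verification: 73 × 13 = 949 = 12 × 79 + 1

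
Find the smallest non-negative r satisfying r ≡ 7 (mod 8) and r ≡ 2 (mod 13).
M = 8 × 13 = 104. M₁ = 13, y₁ ≡ 5 (mod 8). M₂ = 8, y₂ ≡ 5 (mod 13). r = 7×13×5 + 2×8×5 ≡ 15 (mod 104)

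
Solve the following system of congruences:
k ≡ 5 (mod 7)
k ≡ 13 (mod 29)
187

Using the Chinese Remainder Theorem:
M = product of moduli = 203
For equation 1: M_1 = 29, 29 ≡ 1 (mod 7), inverse of 29 mod 7 is 1 (check: 1 × 1 = 1 ≡ 1 (mod 7))
For equation 2: M_2 = 7, 7 ≡ 7 (mod 29), inverse of 7 mod 29 is 25 (check: 7 × 25 = 175 ≡ 1 (mod 29))
Combine: k ≡ Σ r_i×M_i×(M_i⁻¹ mod m_i) = 5×29×1 + 13×7×25 = 145 + 2275 = 2420
2420 mod 203 = 187
k ≡ 187 (mod 203)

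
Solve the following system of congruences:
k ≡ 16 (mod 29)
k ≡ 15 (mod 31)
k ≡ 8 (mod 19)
9470

Using the Chinese Remainder Theorem:
M = product of moduli = 17081
For equation 1: M_1 = 589, 589 ≡ 9 (mod 29), inverse of 589 mod 29 is 13 (check: 9 × 13 = 117 ≡ 1 (mod 29))
For equation 2: M_2 = 551, 551 ≡ 24 (mod 31), inverse of 551 mod 31 is 22 (check: 24 × 22 = 528 ≡ 1 (mod 31))
For equation 3: M_3 = 899, 899 ≡ 6 (mod 19), inverse of 899 mod 19 is 16 (check: 6 × 16 = 96 ≡ 1 (mod 19))
Combine: k ≡ Σ r_i×M_i×(M_i⁻¹ mod m_i) = 16×589×13 + 15×551×22 + 8×899×16 = 122512 + 181830 + 115072 = 419414
419414 mod 17081 = 9470
k ≡ 9470 (mod 17081)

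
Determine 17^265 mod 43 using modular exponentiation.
Using Fermat: 17^{42} ≡ 1 (mod 43). 265 ≡ 13 (mod 42). So 17^{265} ≡ 17^{13} ≡ 13 (mod 43)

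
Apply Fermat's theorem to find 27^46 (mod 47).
By Fermat's Little Theorem, 27^{46} ≡ 1 (mod 47) since 47 is prime and gcd(27, 47) = 1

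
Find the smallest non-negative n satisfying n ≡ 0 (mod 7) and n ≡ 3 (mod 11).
M = 7 × 11 = 77. M₁ = 11, y₁ ≡ 2 (mod 7). M₂ = 7, y₂ ≡ 8 (mod 11). n = 0×11×2 + 3×7×8 ≡ 14 (mod 77)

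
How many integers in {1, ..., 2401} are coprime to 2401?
2058

Prime factorization: 2401 = 7^4
Using the formula φ(n) = n × Π(1 - 1/p) for each prime factor p:
φ(2401) = 2401 × (1 - 1/7)
φ(2401) = 2058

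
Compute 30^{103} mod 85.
55

Using successive squaring:
Binary expansion of 103: 1100111
Powers of 30 mod 85 (each is the square of the previous):
  30^1 ≡ 30 (mod 85)
  30^2 ≡ 30² = 900 ≡ 50 (mod 85)
  30^4 ≡ 50² = 2500 ≡ 35 (mod 85)
  30^8 ≡ 35² = 1225 ≡ 35 (mod 85)
  30^16 ≡ 35² = 1225 ≡ 35 (mod 85)
  30^32 ≡ 35² = 1225 ≡ 35 (mod 85)
  30^64 ≡ 35² = 1225 ≡ 35 (mod 85)
103 = 64 + 32 + 4 + 2 + 1, so 30^103 = 30^64 × 30^32 × 30^4 × 30^2 × 30^1 ≡ 35 × 35 × 35 × 50 × 30 (mod 85)
Multiplying step by step:
  35 × 35 = 1225 ≡ 35 (mod 85)
  35 × 35 = 1225 ≡ 35 (mod 85)
  35 × 50 = 1750 ≡ 50 (mod 85)
  50 × 30 = 1500 ≡ 55 (mod 85)
Result: 30^103 ≡ 55 (mod 85)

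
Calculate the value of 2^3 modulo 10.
3 = 2 + 1 (binary 11). Repeated squaring mod 10: 2^1 ≡ 2; 2^2 ≡ 2² = 4 ≡ 4. Multiply: 2^3 = 2^2 × 2^1 ≡ 4 × 2 (mod 10): 4 × 2 = 8 ≡ 8. So 2^3 ≡ 8 (mod 10).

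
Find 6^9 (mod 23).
9 = 8 + 1 (binary 1001). Repeated squaring mod 23: 6^1 ≡ 6; 6^2 ≡ 6² = 36 ≡ 13; 6^4 ≡ 13² = 169 ≡ 8; 6^8 ≡ 8² = 64 ≡ 18. Multiply: 6^9 = 6^8 × 6^1 ≡ 18 × 6 (mod 23): 18 × 6 = 108 ≡ 16. So 6^9 ≡ 16 (mod 23).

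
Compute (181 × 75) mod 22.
1

(181 × 75) = 13575
13575 mod 22 = 1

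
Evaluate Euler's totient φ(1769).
1680

Prime factorization: 1769 = 29 × 61
Using the formula φ(n) = n × Π(1 - 1/p) for each prime factor p:
φ(1769) = 1769 × (1 - 1/29) × (1 - 1/61)
φ(1769) = 1680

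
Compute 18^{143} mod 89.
34

Using successive squaring:
Binary expansion of 143: 10001111
Powers of 18 mod 89 (each is the square of the previous):
  18^1 ≡ 18 (mod 89)
  18^2 ≡ 18² = 324 ≡ 57 (mod 89)
  18^4 ≡ 57² = 3249 ≡ 45 (mod 89)
  18^8 ≡ 45² = 2025 ≡ 67 (mod 89)
  18^16 ≡ 67² = 4489 ≡ 39 (mod 89)
  18^32 ≡ 39² = 1521 ≡ 8 (mod 89)
  18^64 ≡ 8² = 64 ≡ 64 (mod 89)
  18^128 ≡ 64² = 4096 ≡ 2 (mod 89)
143 = 128 + 8 + 4 + 2 + 1, so 18^143 = 18^128 × 18^8 × 18^4 × 18^2 × 18^1 ≡ 2 × 67 × 45 × 57 × 18 (mod 89)
Multiplying step by step:
  2 × 67 = 134 ≡ 45 (mod 89)
  45 × 45 = 2025 ≡ 67 (mod 89)
  67 × 57 = 3819 ≡ 81 (mod 89)
  81 × 18 = 1458 ≡ 34 (mod 89)
Result: 18^143 ≡ 34 (mod 89)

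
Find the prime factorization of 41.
41

Divide by primes starting from smallest:
41 ÷ 41 = 1

41 = 41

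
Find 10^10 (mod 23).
10 = 8 + 2 (binary 1010). Repeated squaring mod 23: 10^1 ≡ 10; 10^2 ≡ 10² = 100 ≡ 8; 10^4 ≡ 8² = 64 ≡ 18; 10^8 ≡ 18² = 324 ≡ 2. Multiply: 10^10 = 10^8 × 10^2 ≡ 2 × 8 (mod 23): 2 × 8 = 16 ≡ 16. So 10^10 ≡ 16 (mod 23).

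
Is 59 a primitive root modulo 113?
p - 1 = 112 has prime divisors 2, 7. Check 59^(112/q) mod 113 for each: 59^(112/2) = 59^56 ≡ 112, 59^(112/7) = 59^16 ≡ 49 (mod 113). None of these is 1, so 59 has order 112 = φ(113), so it is a primitive root mod 113.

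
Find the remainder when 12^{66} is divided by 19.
By Fermat: 12^{18} ≡ 1 (mod 19). 66 = 3×18 + 12. So 12^{66} ≡ 12^{12} ≡ 1 (mod 19)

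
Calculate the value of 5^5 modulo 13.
5 = 4 + 1 (binary 101). Repeated squaring mod 13: 5^1 ≡ 5; 5^2 ≡ 5² = 25 ≡ 12; 5^4 ≡ 12² = 144 ≡ 1. Multiply: 5^5 = 5^4 × 5^1 ≡ 1 × 5 (mod 13): 1 × 5 = 5 ≡ 5. So 5^5 ≡ 5 (mod 13).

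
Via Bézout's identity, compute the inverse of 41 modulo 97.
Extended GCD: 41(-26) + 97(11) = 1. So 41^(-1) ≡ 71 ≡ 71 (mod 97). Verify: 41 × 71 = 2911 ≡ 1 (mod 97)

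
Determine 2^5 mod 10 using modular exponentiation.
5 = 4 + 1 (binary 101). Repeated squaring mod 10: 2^1 ≡ 2; 2^2 ≡ 2² = 4 ≡ 4; 2^4 ≡ 4² = 16 ≡ 6. Multiply: 2^5 = 2^4 × 2^1 ≡ 6 × 2 (mod 10): 6 × 2 = 12 ≡ 2. So 2^5 ≡ 2 (mod 10).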